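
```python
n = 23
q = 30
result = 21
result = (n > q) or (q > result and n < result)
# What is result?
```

Answer: False

Derivation:
Trace (tracking result):
n = 23  # -> n = 23
q = 30  # -> q = 30
result = 21  # -> result = 21
result = n > q or (q > result and n < result)  # -> result = False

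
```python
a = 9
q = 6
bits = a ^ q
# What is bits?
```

Answer: 15

Derivation:
Trace (tracking bits):
a = 9  # -> a = 9
q = 6  # -> q = 6
bits = a ^ q  # -> bits = 15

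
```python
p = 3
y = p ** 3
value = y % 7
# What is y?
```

Trace (tracking y):
p = 3  # -> p = 3
y = p ** 3  # -> y = 27
value = y % 7  # -> value = 6

Answer: 27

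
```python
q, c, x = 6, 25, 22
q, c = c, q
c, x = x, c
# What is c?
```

Answer: 22

Derivation:
Trace (tracking c):
q, c, x = (6, 25, 22)  # -> q = 6, c = 25, x = 22
q, c = (c, q)  # -> q = 25, c = 6
c, x = (x, c)  # -> c = 22, x = 6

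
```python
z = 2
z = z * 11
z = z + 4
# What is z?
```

Trace (tracking z):
z = 2  # -> z = 2
z = z * 11  # -> z = 22
z = z + 4  # -> z = 26

Answer: 26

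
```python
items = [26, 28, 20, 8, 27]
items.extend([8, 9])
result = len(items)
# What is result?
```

Answer: 7

Derivation:
Trace (tracking result):
items = [26, 28, 20, 8, 27]  # -> items = [26, 28, 20, 8, 27]
items.extend([8, 9])  # -> items = [26, 28, 20, 8, 27, 8, 9]
result = len(items)  # -> result = 7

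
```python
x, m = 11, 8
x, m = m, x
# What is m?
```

Answer: 11

Derivation:
Trace (tracking m):
x, m = (11, 8)  # -> x = 11, m = 8
x, m = (m, x)  # -> x = 8, m = 11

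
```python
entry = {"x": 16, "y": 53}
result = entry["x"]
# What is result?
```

Trace (tracking result):
entry = {'x': 16, 'y': 53}  # -> entry = {'x': 16, 'y': 53}
result = entry['x']  # -> result = 16

Answer: 16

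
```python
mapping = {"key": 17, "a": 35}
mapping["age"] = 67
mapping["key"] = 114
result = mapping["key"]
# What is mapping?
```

Answer: {'key': 114, 'a': 35, 'age': 67}

Derivation:
Trace (tracking mapping):
mapping = {'key': 17, 'a': 35}  # -> mapping = {'key': 17, 'a': 35}
mapping['age'] = 67  # -> mapping = {'key': 17, 'a': 35, 'age': 67}
mapping['key'] = 114  # -> mapping = {'key': 114, 'a': 35, 'age': 67}
result = mapping['key']  # -> result = 114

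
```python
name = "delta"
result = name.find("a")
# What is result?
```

Answer: 4

Derivation:
Trace (tracking result):
name = 'delta'  # -> name = 'delta'
result = name.find('a')  # -> result = 4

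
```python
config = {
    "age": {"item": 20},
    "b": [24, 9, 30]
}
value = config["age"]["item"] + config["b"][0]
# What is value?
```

Trace (tracking value):
config = {'age': {'item': 20}, 'b': [24, 9, 30]}  # -> config = {'age': {'item': 20}, 'b': [24, 9, 30]}
value = config['age']['item'] + config['b'][0]  # -> value = 44

Answer: 44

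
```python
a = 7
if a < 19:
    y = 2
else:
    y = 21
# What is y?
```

Answer: 2

Derivation:
Trace (tracking y):
a = 7  # -> a = 7
if a < 19:  # condition is True
    y = 2  # -> y = 2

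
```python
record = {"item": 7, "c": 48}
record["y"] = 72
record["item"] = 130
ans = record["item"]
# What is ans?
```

Trace (tracking ans):
record = {'item': 7, 'c': 48}  # -> record = {'item': 7, 'c': 48}
record['y'] = 72  # -> record = {'item': 7, 'c': 48, 'y': 72}
record['item'] = 130  # -> record = {'item': 130, 'c': 48, 'y': 72}
ans = record['item']  # -> ans = 130

Answer: 130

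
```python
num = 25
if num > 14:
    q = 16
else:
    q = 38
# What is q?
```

Answer: 16

Derivation:
Trace (tracking q):
num = 25  # -> num = 25
if num > 14:  # condition is True
    q = 16  # -> q = 16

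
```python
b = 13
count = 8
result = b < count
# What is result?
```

Trace (tracking result):
b = 13  # -> b = 13
count = 8  # -> count = 8
result = b < count  # -> result = False

Answer: False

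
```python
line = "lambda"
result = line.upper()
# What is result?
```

Trace (tracking result):
line = 'lambda'  # -> line = 'lambda'
result = line.upper()  # -> result = 'LAMBDA'

Answer: 'LAMBDA'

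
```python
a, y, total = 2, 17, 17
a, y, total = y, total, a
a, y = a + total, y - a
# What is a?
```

Answer: 19

Derivation:
Trace (tracking a):
a, y, total = (2, 17, 17)  # -> a = 2, y = 17, total = 17
a, y, total = (y, total, a)  # -> a = 17, y = 17, total = 2
a, y = (a + total, y - a)  # -> a = 19, y = 0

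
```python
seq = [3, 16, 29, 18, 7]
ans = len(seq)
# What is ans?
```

Trace (tracking ans):
seq = [3, 16, 29, 18, 7]  # -> seq = [3, 16, 29, 18, 7]
ans = len(seq)  # -> ans = 5

Answer: 5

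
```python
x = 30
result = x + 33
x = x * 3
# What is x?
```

Trace (tracking x):
x = 30  # -> x = 30
result = x + 33  # -> result = 63
x = x * 3  # -> x = 90

Answer: 90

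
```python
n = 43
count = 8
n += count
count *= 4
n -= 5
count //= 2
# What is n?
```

Answer: 46

Derivation:
Trace (tracking n):
n = 43  # -> n = 43
count = 8  # -> count = 8
n += count  # -> n = 51
count *= 4  # -> count = 32
n -= 5  # -> n = 46
count //= 2  # -> count = 16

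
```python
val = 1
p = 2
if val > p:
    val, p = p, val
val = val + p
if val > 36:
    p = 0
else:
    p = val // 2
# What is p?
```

Trace (tracking p):
val = 1  # -> val = 1
p = 2  # -> p = 2
if val > p:  # condition is False
val = val + p  # -> val = 3
if val > 36:  # condition is False
else:
    p = val // 2  # -> p = 1

Answer: 1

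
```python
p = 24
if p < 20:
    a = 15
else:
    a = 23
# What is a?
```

Trace (tracking a):
p = 24  # -> p = 24
if p < 20:  # condition is False
else:
    a = 23  # -> a = 23

Answer: 23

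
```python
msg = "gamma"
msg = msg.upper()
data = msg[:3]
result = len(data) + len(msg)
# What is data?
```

Answer: 'GAM'

Derivation:
Trace (tracking data):
msg = 'gamma'  # -> msg = 'gamma'
msg = msg.upper()  # -> msg = 'GAMMA'
data = msg[:3]  # -> data = 'GAM'
result = len(data) + len(msg)  # -> result = 8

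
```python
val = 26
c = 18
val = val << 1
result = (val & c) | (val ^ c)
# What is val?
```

Trace (tracking val):
val = 26  # -> val = 26
c = 18  # -> c = 18
val = val << 1  # -> val = 52
result = val & c | val ^ c  # -> result = 54

Answer: 52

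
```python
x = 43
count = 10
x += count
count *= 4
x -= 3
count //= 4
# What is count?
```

Trace (tracking count):
x = 43  # -> x = 43
count = 10  # -> count = 10
x += count  # -> x = 53
count *= 4  # -> count = 40
x -= 3  # -> x = 50
count //= 4  # -> count = 10

Answer: 10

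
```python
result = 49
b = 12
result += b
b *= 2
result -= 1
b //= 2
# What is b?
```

Answer: 12

Derivation:
Trace (tracking b):
result = 49  # -> result = 49
b = 12  # -> b = 12
result += b  # -> result = 61
b *= 2  # -> b = 24
result -= 1  # -> result = 60
b //= 2  # -> b = 12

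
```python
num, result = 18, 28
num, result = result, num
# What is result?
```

Answer: 18

Derivation:
Trace (tracking result):
num, result = (18, 28)  # -> num = 18, result = 28
num, result = (result, num)  # -> num = 28, result = 18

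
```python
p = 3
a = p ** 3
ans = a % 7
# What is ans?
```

Answer: 6

Derivation:
Trace (tracking ans):
p = 3  # -> p = 3
a = p ** 3  # -> a = 27
ans = a % 7  # -> ans = 6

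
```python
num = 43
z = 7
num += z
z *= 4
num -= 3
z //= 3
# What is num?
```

Answer: 47

Derivation:
Trace (tracking num):
num = 43  # -> num = 43
z = 7  # -> z = 7
num += z  # -> num = 50
z *= 4  # -> z = 28
num -= 3  # -> num = 47
z //= 3  # -> z = 9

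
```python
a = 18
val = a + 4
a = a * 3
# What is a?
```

Answer: 54

Derivation:
Trace (tracking a):
a = 18  # -> a = 18
val = a + 4  # -> val = 22
a = a * 3  # -> a = 54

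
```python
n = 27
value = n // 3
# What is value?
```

Answer: 9

Derivation:
Trace (tracking value):
n = 27  # -> n = 27
value = n // 3  # -> value = 9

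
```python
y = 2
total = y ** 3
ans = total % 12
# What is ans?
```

Trace (tracking ans):
y = 2  # -> y = 2
total = y ** 3  # -> total = 8
ans = total % 12  # -> ans = 8

Answer: 8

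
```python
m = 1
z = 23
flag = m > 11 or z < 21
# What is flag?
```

Trace (tracking flag):
m = 1  # -> m = 1
z = 23  # -> z = 23
flag = m > 11 or z < 21  # -> flag = False

Answer: False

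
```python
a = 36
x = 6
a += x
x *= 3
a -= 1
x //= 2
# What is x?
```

Answer: 9

Derivation:
Trace (tracking x):
a = 36  # -> a = 36
x = 6  # -> x = 6
a += x  # -> a = 42
x *= 3  # -> x = 18
a -= 1  # -> a = 41
x //= 2  # -> x = 9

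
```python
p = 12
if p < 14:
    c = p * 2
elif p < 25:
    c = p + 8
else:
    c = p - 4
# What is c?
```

Answer: 24

Derivation:
Trace (tracking c):
p = 12  # -> p = 12
if p < 14:  # condition is True
    c = p * 2  # -> c = 24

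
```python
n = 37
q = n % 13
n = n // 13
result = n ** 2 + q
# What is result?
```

Answer: 15

Derivation:
Trace (tracking result):
n = 37  # -> n = 37
q = n % 13  # -> q = 11
n = n // 13  # -> n = 2
result = n ** 2 + q  # -> result = 15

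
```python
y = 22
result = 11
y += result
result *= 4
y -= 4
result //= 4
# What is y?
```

Trace (tracking y):
y = 22  # -> y = 22
result = 11  # -> result = 11
y += result  # -> y = 33
result *= 4  # -> result = 44
y -= 4  # -> y = 29
result //= 4  # -> result = 11

Answer: 29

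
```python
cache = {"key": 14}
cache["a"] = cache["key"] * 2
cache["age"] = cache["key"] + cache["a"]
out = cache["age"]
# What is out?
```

Answer: 42

Derivation:
Trace (tracking out):
cache = {'key': 14}  # -> cache = {'key': 14}
cache['a'] = cache['key'] * 2  # -> cache = {'key': 14, 'a': 28}
cache['age'] = cache['key'] + cache['a']  # -> cache = {'key': 14, 'a': 28, 'age': 42}
out = cache['age']  # -> out = 42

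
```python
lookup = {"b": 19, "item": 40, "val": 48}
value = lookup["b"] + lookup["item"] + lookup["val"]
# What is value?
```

Trace (tracking value):
lookup = {'b': 19, 'item': 40, 'val': 48}  # -> lookup = {'b': 19, 'item': 40, 'val': 48}
value = lookup['b'] + lookup['item'] + lookup['val']  # -> value = 107

Answer: 107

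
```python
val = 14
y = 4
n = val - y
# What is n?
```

Trace (tracking n):
val = 14  # -> val = 14
y = 4  # -> y = 4
n = val - y  # -> n = 10

Answer: 10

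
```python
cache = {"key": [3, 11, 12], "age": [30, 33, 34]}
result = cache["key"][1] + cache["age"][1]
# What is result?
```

Trace (tracking result):
cache = {'key': [3, 11, 12], 'age': [30, 33, 34]}  # -> cache = {'key': [3, 11, 12], 'age': [30, 33, 34]}
result = cache['key'][1] + cache['age'][1]  # -> result = 44

Answer: 44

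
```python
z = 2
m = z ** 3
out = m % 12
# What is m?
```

Trace (tracking m):
z = 2  # -> z = 2
m = z ** 3  # -> m = 8
out = m % 12  # -> out = 8

Answer: 8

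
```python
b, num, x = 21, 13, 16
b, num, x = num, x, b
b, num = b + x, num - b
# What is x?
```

Trace (tracking x):
b, num, x = (21, 13, 16)  # -> b = 21, num = 13, x = 16
b, num, x = (num, x, b)  # -> b = 13, num = 16, x = 21
b, num = (b + x, num - b)  # -> b = 34, num = 3

Answer: 21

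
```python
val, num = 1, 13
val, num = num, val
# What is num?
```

Answer: 1

Derivation:
Trace (tracking num):
val, num = (1, 13)  # -> val = 1, num = 13
val, num = (num, val)  # -> val = 13, num = 1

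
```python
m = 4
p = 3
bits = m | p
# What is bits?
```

Answer: 7

Derivation:
Trace (tracking bits):
m = 4  # -> m = 4
p = 3  # -> p = 3
bits = m | p  # -> bits = 7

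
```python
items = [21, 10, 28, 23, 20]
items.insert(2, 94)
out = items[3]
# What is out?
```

Trace (tracking out):
items = [21, 10, 28, 23, 20]  # -> items = [21, 10, 28, 23, 20]
items.insert(2, 94)  # -> items = [21, 10, 94, 28, 23, 20]
out = items[3]  # -> out = 28

Answer: 28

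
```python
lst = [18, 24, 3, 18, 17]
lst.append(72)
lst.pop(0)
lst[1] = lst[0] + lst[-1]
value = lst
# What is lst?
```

Trace (tracking lst):
lst = [18, 24, 3, 18, 17]  # -> lst = [18, 24, 3, 18, 17]
lst.append(72)  # -> lst = [18, 24, 3, 18, 17, 72]
lst.pop(0)  # -> lst = [24, 3, 18, 17, 72]
lst[1] = lst[0] + lst[-1]  # -> lst = [24, 96, 18, 17, 72]
value = lst  # -> value = [24, 96, 18, 17, 72]

Answer: [24, 96, 18, 17, 72]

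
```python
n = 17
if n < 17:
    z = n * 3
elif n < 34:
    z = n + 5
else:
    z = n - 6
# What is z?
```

Trace (tracking z):
n = 17  # -> n = 17
if n < 17:  # condition is False
elif n < 34:  # condition is True
    z = n + 5  # -> z = 22

Answer: 22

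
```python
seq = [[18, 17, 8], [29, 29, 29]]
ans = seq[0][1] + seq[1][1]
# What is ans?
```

Answer: 46

Derivation:
Trace (tracking ans):
seq = [[18, 17, 8], [29, 29, 29]]  # -> seq = [[18, 17, 8], [29, 29, 29]]
ans = seq[0][1] + seq[1][1]  # -> ans = 46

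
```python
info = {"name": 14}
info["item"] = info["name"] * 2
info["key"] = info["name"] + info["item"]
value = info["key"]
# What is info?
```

Trace (tracking info):
info = {'name': 14}  # -> info = {'name': 14}
info['item'] = info['name'] * 2  # -> info = {'name': 14, 'item': 28}
info['key'] = info['name'] + info['item']  # -> info = {'name': 14, 'item': 28, 'key': 42}
value = info['key']  # -> value = 42

Answer: {'name': 14, 'item': 28, 'key': 42}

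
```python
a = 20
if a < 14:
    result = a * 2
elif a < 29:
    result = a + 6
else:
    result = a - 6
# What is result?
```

Answer: 26

Derivation:
Trace (tracking result):
a = 20  # -> a = 20
if a < 14:  # condition is False
elif a < 29:  # condition is True
    result = a + 6  # -> result = 26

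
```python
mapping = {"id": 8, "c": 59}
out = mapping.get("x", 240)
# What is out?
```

Answer: 240

Derivation:
Trace (tracking out):
mapping = {'id': 8, 'c': 59}  # -> mapping = {'id': 8, 'c': 59}
out = mapping.get('x', 240)  # -> out = 240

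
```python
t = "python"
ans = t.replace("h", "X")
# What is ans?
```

Answer: 'pytXon'

Derivation:
Trace (tracking ans):
t = 'python'  # -> t = 'python'
ans = t.replace('h', 'X')  # -> ans = 'pytXon'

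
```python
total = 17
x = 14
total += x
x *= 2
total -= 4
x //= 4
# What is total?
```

Answer: 27

Derivation:
Trace (tracking total):
total = 17  # -> total = 17
x = 14  # -> x = 14
total += x  # -> total = 31
x *= 2  # -> x = 28
total -= 4  # -> total = 27
x //= 4  # -> x = 7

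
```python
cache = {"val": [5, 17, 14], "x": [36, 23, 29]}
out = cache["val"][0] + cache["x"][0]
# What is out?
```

Answer: 41

Derivation:
Trace (tracking out):
cache = {'val': [5, 17, 14], 'x': [36, 23, 29]}  # -> cache = {'val': [5, 17, 14], 'x': [36, 23, 29]}
out = cache['val'][0] + cache['x'][0]  # -> out = 41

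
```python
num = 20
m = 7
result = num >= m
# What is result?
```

Answer: True

Derivation:
Trace (tracking result):
num = 20  # -> num = 20
m = 7  # -> m = 7
result = num >= m  # -> result = True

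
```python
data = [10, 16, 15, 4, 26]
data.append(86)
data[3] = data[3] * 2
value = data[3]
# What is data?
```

Answer: [10, 16, 15, 8, 26, 86]

Derivation:
Trace (tracking data):
data = [10, 16, 15, 4, 26]  # -> data = [10, 16, 15, 4, 26]
data.append(86)  # -> data = [10, 16, 15, 4, 26, 86]
data[3] = data[3] * 2  # -> data = [10, 16, 15, 8, 26, 86]
value = data[3]  # -> value = 8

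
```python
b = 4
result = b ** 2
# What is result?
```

Answer: 16

Derivation:
Trace (tracking result):
b = 4  # -> b = 4
result = b ** 2  # -> result = 16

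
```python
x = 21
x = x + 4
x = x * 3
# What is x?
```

Answer: 75

Derivation:
Trace (tracking x):
x = 21  # -> x = 21
x = x + 4  # -> x = 25
x = x * 3  # -> x = 75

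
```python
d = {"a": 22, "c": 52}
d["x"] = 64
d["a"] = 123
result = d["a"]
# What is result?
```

Trace (tracking result):
d = {'a': 22, 'c': 52}  # -> d = {'a': 22, 'c': 52}
d['x'] = 64  # -> d = {'a': 22, 'c': 52, 'x': 64}
d['a'] = 123  # -> d = {'a': 123, 'c': 52, 'x': 64}
result = d['a']  # -> result = 123

Answer: 123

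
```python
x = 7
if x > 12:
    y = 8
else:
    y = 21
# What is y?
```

Answer: 21

Derivation:
Trace (tracking y):
x = 7  # -> x = 7
if x > 12:  # condition is False
else:
    y = 21  # -> y = 21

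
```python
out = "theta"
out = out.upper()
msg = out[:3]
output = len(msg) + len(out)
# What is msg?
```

Answer: 'THE'

Derivation:
Trace (tracking msg):
out = 'theta'  # -> out = 'theta'
out = out.upper()  # -> out = 'THETA'
msg = out[:3]  # -> msg = 'THE'
output = len(msg) + len(out)  # -> output = 8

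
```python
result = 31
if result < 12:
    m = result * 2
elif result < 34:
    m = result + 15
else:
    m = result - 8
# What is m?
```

Answer: 46

Derivation:
Trace (tracking m):
result = 31  # -> result = 31
if result < 12:  # condition is False
elif result < 34:  # condition is True
    m = result + 15  # -> m = 46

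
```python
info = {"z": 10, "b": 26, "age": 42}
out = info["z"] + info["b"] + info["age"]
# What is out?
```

Answer: 78

Derivation:
Trace (tracking out):
info = {'z': 10, 'b': 26, 'age': 42}  # -> info = {'z': 10, 'b': 26, 'age': 42}
out = info['z'] + info['b'] + info['age']  # -> out = 78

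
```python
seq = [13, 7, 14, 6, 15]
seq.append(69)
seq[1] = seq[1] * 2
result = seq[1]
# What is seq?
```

Answer: [13, 14, 14, 6, 15, 69]

Derivation:
Trace (tracking seq):
seq = [13, 7, 14, 6, 15]  # -> seq = [13, 7, 14, 6, 15]
seq.append(69)  # -> seq = [13, 7, 14, 6, 15, 69]
seq[1] = seq[1] * 2  # -> seq = [13, 14, 14, 6, 15, 69]
result = seq[1]  # -> result = 14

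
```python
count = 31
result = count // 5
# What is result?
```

Answer: 6

Derivation:
Trace (tracking result):
count = 31  # -> count = 31
result = count // 5  # -> result = 6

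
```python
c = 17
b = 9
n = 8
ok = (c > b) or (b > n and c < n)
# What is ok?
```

Answer: True

Derivation:
Trace (tracking ok):
c = 17  # -> c = 17
b = 9  # -> b = 9
n = 8  # -> n = 8
ok = c > b or (b > n and c < n)  # -> ok = True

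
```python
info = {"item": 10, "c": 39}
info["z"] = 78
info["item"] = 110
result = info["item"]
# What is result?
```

Trace (tracking result):
info = {'item': 10, 'c': 39}  # -> info = {'item': 10, 'c': 39}
info['z'] = 78  # -> info = {'item': 10, 'c': 39, 'z': 78}
info['item'] = 110  # -> info = {'item': 110, 'c': 39, 'z': 78}
result = info['item']  # -> result = 110

Answer: 110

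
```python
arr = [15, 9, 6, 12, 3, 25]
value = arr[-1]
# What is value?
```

Answer: 25

Derivation:
Trace (tracking value):
arr = [15, 9, 6, 12, 3, 25]  # -> arr = [15, 9, 6, 12, 3, 25]
value = arr[-1]  # -> value = 25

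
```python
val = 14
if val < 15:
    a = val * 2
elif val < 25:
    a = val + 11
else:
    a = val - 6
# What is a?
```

Trace (tracking a):
val = 14  # -> val = 14
if val < 15:  # condition is True
    a = val * 2  # -> a = 28

Answer: 28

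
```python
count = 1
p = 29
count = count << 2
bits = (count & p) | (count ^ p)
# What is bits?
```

Answer: 29

Derivation:
Trace (tracking bits):
count = 1  # -> count = 1
p = 29  # -> p = 29
count = count << 2  # -> count = 4
bits = count & p | count ^ p  # -> bits = 29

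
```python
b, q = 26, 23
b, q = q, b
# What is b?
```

Answer: 23

Derivation:
Trace (tracking b):
b, q = (26, 23)  # -> b = 26, q = 23
b, q = (q, b)  # -> b = 23, q = 26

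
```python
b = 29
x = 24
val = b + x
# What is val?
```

Answer: 53

Derivation:
Trace (tracking val):
b = 29  # -> b = 29
x = 24  # -> x = 24
val = b + x  # -> val = 53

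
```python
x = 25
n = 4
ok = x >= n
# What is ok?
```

Trace (tracking ok):
x = 25  # -> x = 25
n = 4  # -> n = 4
ok = x >= n  # -> ok = True

Answer: True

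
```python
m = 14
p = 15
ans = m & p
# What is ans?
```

Answer: 14

Derivation:
Trace (tracking ans):
m = 14  # -> m = 14
p = 15  # -> p = 15
ans = m & p  # -> ans = 14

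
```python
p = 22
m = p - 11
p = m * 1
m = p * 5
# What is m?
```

Trace (tracking m):
p = 22  # -> p = 22
m = p - 11  # -> m = 11
p = m * 1  # -> p = 11
m = p * 5  # -> m = 55

Answer: 55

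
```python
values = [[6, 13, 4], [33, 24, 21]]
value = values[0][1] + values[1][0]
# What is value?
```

Trace (tracking value):
values = [[6, 13, 4], [33, 24, 21]]  # -> values = [[6, 13, 4], [33, 24, 21]]
value = values[0][1] + values[1][0]  # -> value = 46

Answer: 46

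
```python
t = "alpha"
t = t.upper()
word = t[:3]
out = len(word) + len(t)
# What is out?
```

Trace (tracking out):
t = 'alpha'  # -> t = 'alpha'
t = t.upper()  # -> t = 'ALPHA'
word = t[:3]  # -> word = 'ALP'
out = len(word) + len(t)  # -> out = 8

Answer: 8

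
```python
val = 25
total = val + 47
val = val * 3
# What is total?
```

Trace (tracking total):
val = 25  # -> val = 25
total = val + 47  # -> total = 72
val = val * 3  # -> val = 75

Answer: 72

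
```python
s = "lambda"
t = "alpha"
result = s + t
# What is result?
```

Trace (tracking result):
s = 'lambda'  # -> s = 'lambda'
t = 'alpha'  # -> t = 'alpha'
result = s + t  # -> result = 'lambdaalpha'

Answer: 'lambdaalpha'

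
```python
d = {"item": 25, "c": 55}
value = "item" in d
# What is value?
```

Trace (tracking value):
d = {'item': 25, 'c': 55}  # -> d = {'item': 25, 'c': 55}
value = 'item' in d  # -> value = True

Answer: True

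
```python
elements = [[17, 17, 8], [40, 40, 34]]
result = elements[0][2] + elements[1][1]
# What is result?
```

Trace (tracking result):
elements = [[17, 17, 8], [40, 40, 34]]  # -> elements = [[17, 17, 8], [40, 40, 34]]
result = elements[0][2] + elements[1][1]  # -> result = 48

Answer: 48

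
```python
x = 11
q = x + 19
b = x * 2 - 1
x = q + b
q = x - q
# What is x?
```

Answer: 51

Derivation:
Trace (tracking x):
x = 11  # -> x = 11
q = x + 19  # -> q = 30
b = x * 2 - 1  # -> b = 21
x = q + b  # -> x = 51
q = x - q  # -> q = 21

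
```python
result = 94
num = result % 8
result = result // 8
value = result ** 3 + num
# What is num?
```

Answer: 6

Derivation:
Trace (tracking num):
result = 94  # -> result = 94
num = result % 8  # -> num = 6
result = result // 8  # -> result = 11
value = result ** 3 + num  # -> value = 1337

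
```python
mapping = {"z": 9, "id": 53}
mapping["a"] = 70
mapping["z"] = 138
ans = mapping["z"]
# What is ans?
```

Answer: 138

Derivation:
Trace (tracking ans):
mapping = {'z': 9, 'id': 53}  # -> mapping = {'z': 9, 'id': 53}
mapping['a'] = 70  # -> mapping = {'z': 9, 'id': 53, 'a': 70}
mapping['z'] = 138  # -> mapping = {'z': 138, 'id': 53, 'a': 70}
ans = mapping['z']  # -> ans = 138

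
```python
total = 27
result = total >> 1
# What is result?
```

Answer: 13

Derivation:
Trace (tracking result):
total = 27  # -> total = 27
result = total >> 1  # -> result = 13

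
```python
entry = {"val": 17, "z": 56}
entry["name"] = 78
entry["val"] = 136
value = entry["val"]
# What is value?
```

Trace (tracking value):
entry = {'val': 17, 'z': 56}  # -> entry = {'val': 17, 'z': 56}
entry['name'] = 78  # -> entry = {'val': 17, 'z': 56, 'name': 78}
entry['val'] = 136  # -> entry = {'val': 136, 'z': 56, 'name': 78}
value = entry['val']  # -> value = 136

Answer: 136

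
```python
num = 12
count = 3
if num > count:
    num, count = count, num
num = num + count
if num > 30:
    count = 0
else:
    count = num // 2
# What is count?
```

Trace (tracking count):
num = 12  # -> num = 12
count = 3  # -> count = 3
if num > count:  # condition is True
    num, count = (count, num)  # -> num = 3, count = 12
num = num + count  # -> num = 15
if num > 30:  # condition is False
else:
    count = num // 2  # -> count = 7

Answer: 7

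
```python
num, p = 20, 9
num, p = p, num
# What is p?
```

Trace (tracking p):
num, p = (20, 9)  # -> num = 20, p = 9
num, p = (p, num)  # -> num = 9, p = 20

Answer: 20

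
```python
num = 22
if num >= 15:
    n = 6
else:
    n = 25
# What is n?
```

Answer: 6

Derivation:
Trace (tracking n):
num = 22  # -> num = 22
if num >= 15:  # condition is True
    n = 6  # -> n = 6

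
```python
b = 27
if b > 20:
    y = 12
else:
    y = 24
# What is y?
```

Answer: 12

Derivation:
Trace (tracking y):
b = 27  # -> b = 27
if b > 20:  # condition is True
    y = 12  # -> y = 12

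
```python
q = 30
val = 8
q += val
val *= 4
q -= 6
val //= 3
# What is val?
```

Trace (tracking val):
q = 30  # -> q = 30
val = 8  # -> val = 8
q += val  # -> q = 38
val *= 4  # -> val = 32
q -= 6  # -> q = 32
val //= 3  # -> val = 10

Answer: 10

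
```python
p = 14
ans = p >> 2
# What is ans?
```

Answer: 3

Derivation:
Trace (tracking ans):
p = 14  # -> p = 14
ans = p >> 2  # -> ans = 3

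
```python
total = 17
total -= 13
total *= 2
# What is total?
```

Answer: 8

Derivation:
Trace (tracking total):
total = 17  # -> total = 17
total -= 13  # -> total = 4
total *= 2  # -> total = 8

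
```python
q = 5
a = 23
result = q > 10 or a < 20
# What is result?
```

Trace (tracking result):
q = 5  # -> q = 5
a = 23  # -> a = 23
result = q > 10 or a < 20  # -> result = False

Answer: False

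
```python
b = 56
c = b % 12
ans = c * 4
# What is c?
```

Answer: 8

Derivation:
Trace (tracking c):
b = 56  # -> b = 56
c = b % 12  # -> c = 8
ans = c * 4  # -> ans = 32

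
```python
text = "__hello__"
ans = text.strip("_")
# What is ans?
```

Trace (tracking ans):
text = '__hello__'  # -> text = '__hello__'
ans = text.strip('_')  # -> ans = 'hello'

Answer: 'hello'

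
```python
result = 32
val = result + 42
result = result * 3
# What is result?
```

Answer: 96

Derivation:
Trace (tracking result):
result = 32  # -> result = 32
val = result + 42  # -> val = 74
result = result * 3  # -> result = 96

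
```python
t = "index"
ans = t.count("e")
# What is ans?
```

Answer: 1

Derivation:
Trace (tracking ans):
t = 'index'  # -> t = 'index'
ans = t.count('e')  # -> ans = 1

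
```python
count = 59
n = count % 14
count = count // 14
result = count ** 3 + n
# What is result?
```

Trace (tracking result):
count = 59  # -> count = 59
n = count % 14  # -> n = 3
count = count // 14  # -> count = 4
result = count ** 3 + n  # -> result = 67

Answer: 67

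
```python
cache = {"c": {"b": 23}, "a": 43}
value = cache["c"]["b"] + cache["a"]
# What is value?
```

Answer: 66

Derivation:
Trace (tracking value):
cache = {'c': {'b': 23}, 'a': 43}  # -> cache = {'c': {'b': 23}, 'a': 43}
value = cache['c']['b'] + cache['a']  # -> value = 66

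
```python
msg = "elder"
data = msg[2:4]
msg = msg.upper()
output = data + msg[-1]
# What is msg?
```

Answer: 'ELDER'

Derivation:
Trace (tracking msg):
msg = 'elder'  # -> msg = 'elder'
data = msg[2:4]  # -> data = 'de'
msg = msg.upper()  # -> msg = 'ELDER'
output = data + msg[-1]  # -> output = 'deR'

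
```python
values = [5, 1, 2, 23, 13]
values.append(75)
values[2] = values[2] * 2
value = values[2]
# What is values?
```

Answer: [5, 1, 4, 23, 13, 75]

Derivation:
Trace (tracking values):
values = [5, 1, 2, 23, 13]  # -> values = [5, 1, 2, 23, 13]
values.append(75)  # -> values = [5, 1, 2, 23, 13, 75]
values[2] = values[2] * 2  # -> values = [5, 1, 4, 23, 13, 75]
value = values[2]  # -> value = 4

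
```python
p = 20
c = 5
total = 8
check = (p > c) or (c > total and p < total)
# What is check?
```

Answer: True

Derivation:
Trace (tracking check):
p = 20  # -> p = 20
c = 5  # -> c = 5
total = 8  # -> total = 8
check = p > c or (c > total and p < total)  # -> check = True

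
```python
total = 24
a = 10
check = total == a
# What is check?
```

Answer: False

Derivation:
Trace (tracking check):
total = 24  # -> total = 24
a = 10  # -> a = 10
check = total == a  # -> check = False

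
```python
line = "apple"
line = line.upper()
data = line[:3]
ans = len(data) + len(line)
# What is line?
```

Trace (tracking line):
line = 'apple'  # -> line = 'apple'
line = line.upper()  # -> line = 'APPLE'
data = line[:3]  # -> data = 'APP'
ans = len(data) + len(line)  # -> ans = 8

Answer: 'APPLE'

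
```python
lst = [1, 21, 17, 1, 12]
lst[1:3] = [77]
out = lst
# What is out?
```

Trace (tracking out):
lst = [1, 21, 17, 1, 12]  # -> lst = [1, 21, 17, 1, 12]
lst[1:3] = [77]  # -> lst = [1, 77, 1, 12]
out = lst  # -> out = [1, 77, 1, 12]

Answer: [1, 77, 1, 12]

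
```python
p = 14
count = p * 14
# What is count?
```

Trace (tracking count):
p = 14  # -> p = 14
count = p * 14  # -> count = 196

Answer: 196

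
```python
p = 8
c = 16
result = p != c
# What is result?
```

Answer: True

Derivation:
Trace (tracking result):
p = 8  # -> p = 8
c = 16  # -> c = 16
result = p != c  # -> result = True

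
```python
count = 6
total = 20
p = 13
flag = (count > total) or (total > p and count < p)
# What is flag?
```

Answer: True

Derivation:
Trace (tracking flag):
count = 6  # -> count = 6
total = 20  # -> total = 20
p = 13  # -> p = 13
flag = count > total or (total > p and count < p)  # -> flag = True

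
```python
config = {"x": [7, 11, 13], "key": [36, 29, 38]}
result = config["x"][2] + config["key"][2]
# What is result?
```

Answer: 51

Derivation:
Trace (tracking result):
config = {'x': [7, 11, 13], 'key': [36, 29, 38]}  # -> config = {'x': [7, 11, 13], 'key': [36, 29, 38]}
result = config['x'][2] + config['key'][2]  # -> result = 51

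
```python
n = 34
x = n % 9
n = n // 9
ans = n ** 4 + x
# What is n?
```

Trace (tracking n):
n = 34  # -> n = 34
x = n % 9  # -> x = 7
n = n // 9  # -> n = 3
ans = n ** 4 + x  # -> ans = 88

Answer: 3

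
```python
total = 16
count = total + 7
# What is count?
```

Answer: 23

Derivation:
Trace (tracking count):
total = 16  # -> total = 16
count = total + 7  # -> count = 23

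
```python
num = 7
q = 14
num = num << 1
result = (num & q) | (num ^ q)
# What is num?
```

Answer: 14

Derivation:
Trace (tracking num):
num = 7  # -> num = 7
q = 14  # -> q = 14
num = num << 1  # -> num = 14
result = num & q | num ^ q  # -> result = 14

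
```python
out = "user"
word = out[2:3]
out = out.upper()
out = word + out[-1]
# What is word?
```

Trace (tracking word):
out = 'user'  # -> out = 'user'
word = out[2:3]  # -> word = 'e'
out = out.upper()  # -> out = 'USER'
out = word + out[-1]  # -> out = 'eR'

Answer: 'e'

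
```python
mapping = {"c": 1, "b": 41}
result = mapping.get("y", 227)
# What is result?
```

Answer: 227

Derivation:
Trace (tracking result):
mapping = {'c': 1, 'b': 41}  # -> mapping = {'c': 1, 'b': 41}
result = mapping.get('y', 227)  # -> result = 227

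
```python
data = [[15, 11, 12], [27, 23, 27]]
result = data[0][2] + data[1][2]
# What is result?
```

Trace (tracking result):
data = [[15, 11, 12], [27, 23, 27]]  # -> data = [[15, 11, 12], [27, 23, 27]]
result = data[0][2] + data[1][2]  # -> result = 39

Answer: 39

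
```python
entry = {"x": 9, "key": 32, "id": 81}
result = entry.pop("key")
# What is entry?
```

Answer: {'x': 9, 'id': 81}

Derivation:
Trace (tracking entry):
entry = {'x': 9, 'key': 32, 'id': 81}  # -> entry = {'x': 9, 'key': 32, 'id': 81}
result = entry.pop('key')  # -> result = 32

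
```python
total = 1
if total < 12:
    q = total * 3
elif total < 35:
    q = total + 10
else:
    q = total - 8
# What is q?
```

Trace (tracking q):
total = 1  # -> total = 1
if total < 12:  # condition is True
    q = total * 3  # -> q = 3

Answer: 3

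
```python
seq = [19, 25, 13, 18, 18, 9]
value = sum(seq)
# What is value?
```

Trace (tracking value):
seq = [19, 25, 13, 18, 18, 9]  # -> seq = [19, 25, 13, 18, 18, 9]
value = sum(seq)  # -> value = 102

Answer: 102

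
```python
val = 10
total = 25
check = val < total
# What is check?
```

Trace (tracking check):
val = 10  # -> val = 10
total = 25  # -> total = 25
check = val < total  # -> check = True

Answer: True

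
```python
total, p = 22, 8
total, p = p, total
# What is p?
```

Trace (tracking p):
total, p = (22, 8)  # -> total = 22, p = 8
total, p = (p, total)  # -> total = 8, p = 22

Answer: 22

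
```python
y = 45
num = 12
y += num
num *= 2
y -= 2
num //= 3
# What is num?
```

Trace (tracking num):
y = 45  # -> y = 45
num = 12  # -> num = 12
y += num  # -> y = 57
num *= 2  # -> num = 24
y -= 2  # -> y = 55
num //= 3  # -> num = 8

Answer: 8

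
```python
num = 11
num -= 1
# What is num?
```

Answer: 10

Derivation:
Trace (tracking num):
num = 11  # -> num = 11
num -= 1  # -> num = 10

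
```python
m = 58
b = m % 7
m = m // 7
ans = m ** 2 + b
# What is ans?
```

Answer: 66

Derivation:
Trace (tracking ans):
m = 58  # -> m = 58
b = m % 7  # -> b = 2
m = m // 7  # -> m = 8
ans = m ** 2 + b  # -> ans = 66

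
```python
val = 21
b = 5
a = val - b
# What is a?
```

Answer: 16

Derivation:
Trace (tracking a):
val = 21  # -> val = 21
b = 5  # -> b = 5
a = val - b  # -> a = 16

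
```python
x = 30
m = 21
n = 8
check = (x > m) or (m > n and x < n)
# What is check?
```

Trace (tracking check):
x = 30  # -> x = 30
m = 21  # -> m = 21
n = 8  # -> n = 8
check = x > m or (m > n and x < n)  # -> check = True

Answer: True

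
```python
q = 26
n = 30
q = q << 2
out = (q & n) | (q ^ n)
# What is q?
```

Trace (tracking q):
q = 26  # -> q = 26
n = 30  # -> n = 30
q = q << 2  # -> q = 104
out = q & n | q ^ n  # -> out = 126

Answer: 104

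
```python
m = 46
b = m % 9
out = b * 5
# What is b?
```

Answer: 1

Derivation:
Trace (tracking b):
m = 46  # -> m = 46
b = m % 9  # -> b = 1
out = b * 5  # -> out = 5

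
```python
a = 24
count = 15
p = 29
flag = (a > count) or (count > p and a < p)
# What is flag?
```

Trace (tracking flag):
a = 24  # -> a = 24
count = 15  # -> count = 15
p = 29  # -> p = 29
flag = a > count or (count > p and a < p)  # -> flag = True

Answer: True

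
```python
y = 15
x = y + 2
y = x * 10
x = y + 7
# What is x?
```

Trace (tracking x):
y = 15  # -> y = 15
x = y + 2  # -> x = 17
y = x * 10  # -> y = 170
x = y + 7  # -> x = 177

Answer: 177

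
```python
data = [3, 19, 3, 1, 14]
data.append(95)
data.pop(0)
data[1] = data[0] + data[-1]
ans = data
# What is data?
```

Answer: [19, 114, 1, 14, 95]

Derivation:
Trace (tracking data):
data = [3, 19, 3, 1, 14]  # -> data = [3, 19, 3, 1, 14]
data.append(95)  # -> data = [3, 19, 3, 1, 14, 95]
data.pop(0)  # -> data = [19, 3, 1, 14, 95]
data[1] = data[0] + data[-1]  # -> data = [19, 114, 1, 14, 95]
ans = data  # -> ans = [19, 114, 1, 14, 95]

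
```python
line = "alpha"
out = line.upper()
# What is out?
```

Answer: 'ALPHA'

Derivation:
Trace (tracking out):
line = 'alpha'  # -> line = 'alpha'
out = line.upper()  # -> out = 'ALPHA'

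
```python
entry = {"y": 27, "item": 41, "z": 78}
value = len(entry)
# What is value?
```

Answer: 3

Derivation:
Trace (tracking value):
entry = {'y': 27, 'item': 41, 'z': 78}  # -> entry = {'y': 27, 'item': 41, 'z': 78}
value = len(entry)  # -> value = 3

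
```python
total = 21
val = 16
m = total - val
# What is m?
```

Answer: 5

Derivation:
Trace (tracking m):
total = 21  # -> total = 21
val = 16  # -> val = 16
m = total - val  # -> m = 5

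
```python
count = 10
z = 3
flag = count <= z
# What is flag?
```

Answer: False

Derivation:
Trace (tracking flag):
count = 10  # -> count = 10
z = 3  # -> z = 3
flag = count <= z  # -> flag = False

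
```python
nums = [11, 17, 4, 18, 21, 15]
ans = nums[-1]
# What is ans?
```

Answer: 15

Derivation:
Trace (tracking ans):
nums = [11, 17, 4, 18, 21, 15]  # -> nums = [11, 17, 4, 18, 21, 15]
ans = nums[-1]  # -> ans = 15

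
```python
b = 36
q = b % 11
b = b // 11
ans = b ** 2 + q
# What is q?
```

Answer: 3

Derivation:
Trace (tracking q):
b = 36  # -> b = 36
q = b % 11  # -> q = 3
b = b // 11  # -> b = 3
ans = b ** 2 + q  # -> ans = 12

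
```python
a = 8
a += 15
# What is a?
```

Answer: 23

Derivation:
Trace (tracking a):
a = 8  # -> a = 8
a += 15  # -> a = 23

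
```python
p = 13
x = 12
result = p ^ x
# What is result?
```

Trace (tracking result):
p = 13  # -> p = 13
x = 12  # -> x = 12
result = p ^ x  # -> result = 1

Answer: 1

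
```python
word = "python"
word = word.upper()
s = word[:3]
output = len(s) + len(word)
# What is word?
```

Trace (tracking word):
word = 'python'  # -> word = 'python'
word = word.upper()  # -> word = 'PYTHON'
s = word[:3]  # -> s = 'PYT'
output = len(s) + len(word)  # -> output = 9

Answer: 'PYTHON'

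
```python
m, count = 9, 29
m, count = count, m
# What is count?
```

Trace (tracking count):
m, count = (9, 29)  # -> m = 9, count = 29
m, count = (count, m)  # -> m = 29, count = 9

Answer: 9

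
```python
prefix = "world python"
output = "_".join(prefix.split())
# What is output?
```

Trace (tracking output):
prefix = 'world python'  # -> prefix = 'world python'
output = '_'.join(prefix.split())  # -> output = 'world_python'

Answer: 'world_python'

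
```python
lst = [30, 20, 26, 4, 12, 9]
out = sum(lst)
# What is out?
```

Trace (tracking out):
lst = [30, 20, 26, 4, 12, 9]  # -> lst = [30, 20, 26, 4, 12, 9]
out = sum(lst)  # -> out = 101

Answer: 101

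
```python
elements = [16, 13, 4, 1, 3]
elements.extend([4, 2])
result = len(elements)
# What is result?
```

Answer: 7

Derivation:
Trace (tracking result):
elements = [16, 13, 4, 1, 3]  # -> elements = [16, 13, 4, 1, 3]
elements.extend([4, 2])  # -> elements = [16, 13, 4, 1, 3, 4, 2]
result = len(elements)  # -> result = 7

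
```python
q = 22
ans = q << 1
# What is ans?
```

Answer: 44

Derivation:
Trace (tracking ans):
q = 22  # -> q = 22
ans = q << 1  # -> ans = 44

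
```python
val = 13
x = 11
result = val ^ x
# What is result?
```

Answer: 6

Derivation:
Trace (tracking result):
val = 13  # -> val = 13
x = 11  # -> x = 11
result = val ^ x  # -> result = 6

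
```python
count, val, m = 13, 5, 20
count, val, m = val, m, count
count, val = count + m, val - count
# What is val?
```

Answer: 15

Derivation:
Trace (tracking val):
count, val, m = (13, 5, 20)  # -> count = 13, val = 5, m = 20
count, val, m = (val, m, count)  # -> count = 5, val = 20, m = 13
count, val = (count + m, val - count)  # -> count = 18, val = 15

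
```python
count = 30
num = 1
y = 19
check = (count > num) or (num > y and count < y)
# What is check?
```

Answer: True

Derivation:
Trace (tracking check):
count = 30  # -> count = 30
num = 1  # -> num = 1
y = 19  # -> y = 19
check = count > num or (num > y and count < y)  # -> check = True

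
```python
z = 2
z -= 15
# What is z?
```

Answer: -13

Derivation:
Trace (tracking z):
z = 2  # -> z = 2
z -= 15  # -> z = -13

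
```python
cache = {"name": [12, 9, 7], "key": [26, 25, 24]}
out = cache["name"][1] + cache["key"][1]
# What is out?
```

Answer: 34

Derivation:
Trace (tracking out):
cache = {'name': [12, 9, 7], 'key': [26, 25, 24]}  # -> cache = {'name': [12, 9, 7], 'key': [26, 25, 24]}
out = cache['name'][1] + cache['key'][1]  # -> out = 34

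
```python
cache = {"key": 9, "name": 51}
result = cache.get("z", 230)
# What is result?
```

Trace (tracking result):
cache = {'key': 9, 'name': 51}  # -> cache = {'key': 9, 'name': 51}
result = cache.get('z', 230)  # -> result = 230

Answer: 230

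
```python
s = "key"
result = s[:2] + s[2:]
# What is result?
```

Trace (tracking result):
s = 'key'  # -> s = 'key'
result = s[:2] + s[2:]  # -> result = 'key'

Answer: 'key'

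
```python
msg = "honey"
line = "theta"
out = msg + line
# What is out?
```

Answer: 'honeytheta'

Derivation:
Trace (tracking out):
msg = 'honey'  # -> msg = 'honey'
line = 'theta'  # -> line = 'theta'
out = msg + line  # -> out = 'honeytheta'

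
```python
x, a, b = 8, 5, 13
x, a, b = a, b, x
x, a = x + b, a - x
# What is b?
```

Trace (tracking b):
x, a, b = (8, 5, 13)  # -> x = 8, a = 5, b = 13
x, a, b = (a, b, x)  # -> x = 5, a = 13, b = 8
x, a = (x + b, a - x)  # -> x = 13, a = 8

Answer: 8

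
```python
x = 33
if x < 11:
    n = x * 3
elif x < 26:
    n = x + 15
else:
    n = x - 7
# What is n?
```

Trace (tracking n):
x = 33  # -> x = 33
if x < 11:  # condition is False
elif x < 26:  # condition is False
else:
    n = x - 7  # -> n = 26

Answer: 26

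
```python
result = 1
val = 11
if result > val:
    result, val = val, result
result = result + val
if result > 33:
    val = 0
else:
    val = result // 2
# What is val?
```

Trace (tracking val):
result = 1  # -> result = 1
val = 11  # -> val = 11
if result > val:  # condition is False
result = result + val  # -> result = 12
if result > 33:  # condition is False
else:
    val = result // 2  # -> val = 6

Answer: 6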